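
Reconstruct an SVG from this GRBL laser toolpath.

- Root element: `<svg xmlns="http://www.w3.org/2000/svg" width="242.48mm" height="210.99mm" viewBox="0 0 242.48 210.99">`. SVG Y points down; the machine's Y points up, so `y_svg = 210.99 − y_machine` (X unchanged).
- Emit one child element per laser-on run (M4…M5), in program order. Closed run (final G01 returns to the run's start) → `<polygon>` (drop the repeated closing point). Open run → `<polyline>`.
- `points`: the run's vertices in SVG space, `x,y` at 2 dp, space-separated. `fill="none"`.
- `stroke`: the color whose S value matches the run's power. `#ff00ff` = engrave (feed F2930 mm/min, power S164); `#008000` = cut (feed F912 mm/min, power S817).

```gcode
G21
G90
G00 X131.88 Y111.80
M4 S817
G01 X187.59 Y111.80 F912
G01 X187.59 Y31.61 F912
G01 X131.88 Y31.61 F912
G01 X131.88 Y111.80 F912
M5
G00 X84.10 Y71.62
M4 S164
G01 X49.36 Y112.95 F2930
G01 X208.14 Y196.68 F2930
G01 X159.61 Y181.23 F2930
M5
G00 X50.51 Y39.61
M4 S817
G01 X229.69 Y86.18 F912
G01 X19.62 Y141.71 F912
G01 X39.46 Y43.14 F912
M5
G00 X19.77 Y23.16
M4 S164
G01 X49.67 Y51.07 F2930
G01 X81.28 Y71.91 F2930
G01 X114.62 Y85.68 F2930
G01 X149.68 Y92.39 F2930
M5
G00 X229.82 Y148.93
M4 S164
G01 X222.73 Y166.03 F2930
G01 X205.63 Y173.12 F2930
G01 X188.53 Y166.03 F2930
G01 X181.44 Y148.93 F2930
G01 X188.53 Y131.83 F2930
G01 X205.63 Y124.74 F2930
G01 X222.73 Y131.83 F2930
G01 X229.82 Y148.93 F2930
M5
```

Machine Y-up, SVG Y-down with viewBox height 210.99, so y_svg = 210.99 − y_machine; X carries over.

Run 1: S817 ⇒ cut layer `#008000`. The run returns to its start, so emit a `<polygon>` with points (Y-flipped): 131.88,99.19 187.59,99.19 187.59,179.38 131.88,179.38.

Run 2: S164 ⇒ engrave layer `#ff00ff`. The run is open, so emit a `<polyline>` with points (Y-flipped): 84.10,139.37 49.36,98.04 208.14,14.31 159.61,29.76.

Run 3: the run's S817 means `#008000` (cut). The run is open, so emit a `<polyline>` with points (Y-flipped): 50.51,171.38 229.69,124.81 19.62,69.28 39.46,167.85.

Run 4: power S164 maps to stroke `#ff00ff` (engrave). The run is open, so emit a `<polyline>` with points (Y-flipped): 19.77,187.83 49.67,159.92 81.28,139.08 114.62,125.31 149.68,118.60.

Run 5: power S164 maps to stroke `#ff00ff` (engrave). The run returns to its start, so emit a `<polygon>` with points (Y-flipped): 229.82,62.06 222.73,44.96 205.63,37.87 188.53,44.96 181.44,62.06 188.53,79.16 205.63,86.25 222.73,79.16.

<svg xmlns="http://www.w3.org/2000/svg" width="242.48mm" height="210.99mm" viewBox="0 0 242.48 210.99">
  <polygon points="131.88,99.19 187.59,99.19 187.59,179.38 131.88,179.38" fill="none" stroke="#008000"/>
  <polyline points="84.10,139.37 49.36,98.04 208.14,14.31 159.61,29.76" fill="none" stroke="#ff00ff"/>
  <polyline points="50.51,171.38 229.69,124.81 19.62,69.28 39.46,167.85" fill="none" stroke="#008000"/>
  <polyline points="19.77,187.83 49.67,159.92 81.28,139.08 114.62,125.31 149.68,118.60" fill="none" stroke="#ff00ff"/>
  <polygon points="229.82,62.06 222.73,44.96 205.63,37.87 188.53,44.96 181.44,62.06 188.53,79.16 205.63,86.25 222.73,79.16" fill="none" stroke="#ff00ff"/>
</svg>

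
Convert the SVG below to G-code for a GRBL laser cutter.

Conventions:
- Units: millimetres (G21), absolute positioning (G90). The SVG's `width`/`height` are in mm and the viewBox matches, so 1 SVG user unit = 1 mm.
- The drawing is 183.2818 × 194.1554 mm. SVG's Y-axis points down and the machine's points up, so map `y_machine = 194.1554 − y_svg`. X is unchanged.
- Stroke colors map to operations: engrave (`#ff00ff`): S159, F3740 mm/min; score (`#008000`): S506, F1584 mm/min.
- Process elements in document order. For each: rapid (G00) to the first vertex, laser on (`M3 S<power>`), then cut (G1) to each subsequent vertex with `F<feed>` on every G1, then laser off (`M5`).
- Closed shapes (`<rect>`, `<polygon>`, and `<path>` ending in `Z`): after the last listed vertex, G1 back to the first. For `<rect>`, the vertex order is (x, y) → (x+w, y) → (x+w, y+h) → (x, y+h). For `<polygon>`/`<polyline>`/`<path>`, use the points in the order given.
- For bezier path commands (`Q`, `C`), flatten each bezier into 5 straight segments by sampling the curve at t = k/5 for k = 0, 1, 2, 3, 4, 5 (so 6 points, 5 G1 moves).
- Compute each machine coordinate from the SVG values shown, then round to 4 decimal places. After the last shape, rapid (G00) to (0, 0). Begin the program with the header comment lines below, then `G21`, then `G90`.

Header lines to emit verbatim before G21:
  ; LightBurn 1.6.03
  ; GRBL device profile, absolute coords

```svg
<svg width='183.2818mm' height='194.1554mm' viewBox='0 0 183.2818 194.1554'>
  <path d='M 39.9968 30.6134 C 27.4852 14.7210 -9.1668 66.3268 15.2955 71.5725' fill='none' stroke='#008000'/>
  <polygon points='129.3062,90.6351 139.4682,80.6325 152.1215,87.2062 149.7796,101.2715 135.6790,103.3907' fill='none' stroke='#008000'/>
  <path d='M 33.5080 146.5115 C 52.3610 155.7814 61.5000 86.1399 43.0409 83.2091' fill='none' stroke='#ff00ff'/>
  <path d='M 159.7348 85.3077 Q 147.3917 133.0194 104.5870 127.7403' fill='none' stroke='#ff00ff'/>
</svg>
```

1 u = 1 mm; y_m = 194.1554 − y.

[1] `<path>` cubic bezier, #008000→score S506 F1584: (39.9968,163.5420) → (30.2750,165.8885) → (18.8518,157.5007) → (9.8193,143.8437) → (7.2698,130.3827) → (15.2955,122.5829)

[2] `<polygon>` regular polygon, #008000→score S506 F1584: (129.3062,103.5203) → (139.4682,113.5229) → (152.1215,106.9492) → (149.7796,92.8839) → (135.6790,90.7647) → (129.3062,103.5203) (closed)

[3] `<path>` cubic bezier, #ff00ff→engrave S159 F3740: (33.5080,47.6439) → (43.5110,50.3864) → (50.3243,65.0777) → (53.0893,84.7280) → (50.9477,102.3475) → (43.0409,110.9463)

[4] `<path>` quadratic bezier, #ff00ff→engrave S159 F3740: (159.7348,108.8477) → (153.5791,91.8827) → (144.9865,79.1569) → (133.9569,70.6703) → (120.4904,66.4231) → (104.5870,66.4151)

; LightBurn 1.6.03
; GRBL device profile, absolute coords
G21
G90
G00 X39.9968 Y163.5420
M3 S506
G1 X30.2750 Y165.8885 F1584
G1 X18.8518 Y157.5007 F1584
G1 X9.8193 Y143.8437 F1584
G1 X7.2698 Y130.3827 F1584
G1 X15.2955 Y122.5829 F1584
M5
G00 X129.3062 Y103.5203
M3 S506
G1 X139.4682 Y113.5229 F1584
G1 X152.1215 Y106.9492 F1584
G1 X149.7796 Y92.8839 F1584
G1 X135.6790 Y90.7647 F1584
G1 X129.3062 Y103.5203 F1584
M5
G00 X33.5080 Y47.6439
M3 S159
G1 X43.5110 Y50.3864 F3740
G1 X50.3243 Y65.0777 F3740
G1 X53.0893 Y84.7280 F3740
G1 X50.9477 Y102.3475 F3740
G1 X43.0409 Y110.9463 F3740
M5
G00 X159.7348 Y108.8477
M3 S159
G1 X153.5791 Y91.8827 F3740
G1 X144.9865 Y79.1569 F3740
G1 X133.9569 Y70.6703 F3740
G1 X120.4904 Y66.4231 F3740
G1 X104.5870 Y66.4151 F3740
M5
G00 X0.0000 Y0.0000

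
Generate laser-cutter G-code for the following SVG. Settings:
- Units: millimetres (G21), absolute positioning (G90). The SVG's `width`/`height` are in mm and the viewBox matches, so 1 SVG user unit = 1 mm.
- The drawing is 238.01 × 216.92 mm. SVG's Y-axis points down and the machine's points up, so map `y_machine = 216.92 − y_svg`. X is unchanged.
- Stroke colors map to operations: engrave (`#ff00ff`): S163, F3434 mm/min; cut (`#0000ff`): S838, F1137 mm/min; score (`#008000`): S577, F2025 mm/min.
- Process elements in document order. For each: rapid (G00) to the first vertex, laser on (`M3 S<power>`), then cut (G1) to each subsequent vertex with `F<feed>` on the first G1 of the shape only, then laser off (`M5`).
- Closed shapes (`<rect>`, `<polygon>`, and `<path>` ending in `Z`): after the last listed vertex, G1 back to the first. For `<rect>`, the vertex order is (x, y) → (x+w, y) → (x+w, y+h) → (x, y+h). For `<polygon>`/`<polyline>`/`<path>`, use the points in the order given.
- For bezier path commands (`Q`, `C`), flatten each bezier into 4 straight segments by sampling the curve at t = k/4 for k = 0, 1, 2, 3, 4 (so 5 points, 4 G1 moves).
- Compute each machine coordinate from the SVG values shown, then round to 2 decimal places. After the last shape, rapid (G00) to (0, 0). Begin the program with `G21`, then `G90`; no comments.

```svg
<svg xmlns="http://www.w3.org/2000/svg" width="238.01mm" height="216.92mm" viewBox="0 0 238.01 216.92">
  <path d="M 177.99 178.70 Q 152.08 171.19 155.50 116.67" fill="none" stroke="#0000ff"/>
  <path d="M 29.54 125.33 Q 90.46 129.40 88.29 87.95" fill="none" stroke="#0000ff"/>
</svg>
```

G21
G90
G00 X177.99 Y38.22
M3 S838
G1 X166.87 Y44.91 F1137
G1 X159.41 Y57.48
G1 X155.62 Y75.93
G1 X155.50 Y100.25
M5
G00 X29.54 Y91.59
M3 S838
G1 X56.06 Y92.40 F1137
G1 X74.69 Y98.90
G1 X85.43 Y111.09
G1 X88.29 Y128.97
M5
G00 X0.00 Y0.00

1 u = 1 mm; y_m = 216.92 − y.

[1] `<path>` quadratic bezier, #0000ff→cut S838 F1137: (177.99,38.22) → (166.87,44.91) → (159.41,57.48) → (155.62,75.93) → (155.50,100.25)

[2] `<path>` quadratic bezier, #0000ff→cut S838 F1137: (29.54,91.59) → (56.06,92.40) → (74.69,98.90) → (85.43,111.09) → (88.29,128.97)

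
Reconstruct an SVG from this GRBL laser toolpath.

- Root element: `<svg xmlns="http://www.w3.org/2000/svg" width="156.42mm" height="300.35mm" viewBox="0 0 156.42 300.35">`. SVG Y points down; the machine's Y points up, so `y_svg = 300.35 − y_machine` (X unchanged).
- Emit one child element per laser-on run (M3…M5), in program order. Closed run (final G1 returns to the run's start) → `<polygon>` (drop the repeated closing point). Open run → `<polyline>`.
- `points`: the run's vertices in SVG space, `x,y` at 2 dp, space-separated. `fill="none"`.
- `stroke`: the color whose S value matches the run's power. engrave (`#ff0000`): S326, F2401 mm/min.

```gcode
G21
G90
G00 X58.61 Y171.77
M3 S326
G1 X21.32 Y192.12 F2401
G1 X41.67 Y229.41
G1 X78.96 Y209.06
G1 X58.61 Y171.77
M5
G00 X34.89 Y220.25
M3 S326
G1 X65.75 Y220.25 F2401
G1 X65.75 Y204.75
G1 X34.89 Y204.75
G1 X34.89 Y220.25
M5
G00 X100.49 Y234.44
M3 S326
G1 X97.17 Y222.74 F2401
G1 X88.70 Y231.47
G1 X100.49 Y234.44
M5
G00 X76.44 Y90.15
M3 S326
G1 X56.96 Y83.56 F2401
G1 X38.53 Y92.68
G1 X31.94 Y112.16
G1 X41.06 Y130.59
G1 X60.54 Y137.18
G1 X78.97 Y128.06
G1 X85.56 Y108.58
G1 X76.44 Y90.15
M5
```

<svg xmlns="http://www.w3.org/2000/svg" width="156.42mm" height="300.35mm" viewBox="0 0 156.42 300.35">
  <polygon points="58.61,128.58 21.32,108.23 41.67,70.94 78.96,91.29" fill="none" stroke="#ff0000"/>
  <polygon points="34.89,80.10 65.75,80.10 65.75,95.60 34.89,95.60" fill="none" stroke="#ff0000"/>
  <polygon points="100.49,65.91 97.17,77.61 88.70,68.88" fill="none" stroke="#ff0000"/>
  <polygon points="76.44,210.20 56.96,216.79 38.53,207.67 31.94,188.19 41.06,169.76 60.54,163.17 78.97,172.29 85.56,191.77" fill="none" stroke="#ff0000"/>
</svg>

Each laser-on run becomes one SVG element. Flip Y back into SVG space with y_svg = 300.35 − y_machine. Every run uses S326, so all elements get stroke `#ff0000` (engrave).

Run 1: The run returns to its start, so emit a `<polygon>` with points (Y-flipped): 58.61,128.58 21.32,108.23 41.67,70.94 78.96,91.29.

Run 2: The run returns to its start, so emit a `<polygon>` with points (Y-flipped): 34.89,80.10 65.75,80.10 65.75,95.60 34.89,95.60.

Run 3: The run returns to its start, so emit a `<polygon>` with points (Y-flipped): 100.49,65.91 97.17,77.61 88.70,68.88.

Run 4: The run returns to its start, so emit a `<polygon>` with points (Y-flipped): 76.44,210.20 56.96,216.79 38.53,207.67 31.94,188.19 41.06,169.76 60.54,163.17 78.97,172.29 85.56,191.77.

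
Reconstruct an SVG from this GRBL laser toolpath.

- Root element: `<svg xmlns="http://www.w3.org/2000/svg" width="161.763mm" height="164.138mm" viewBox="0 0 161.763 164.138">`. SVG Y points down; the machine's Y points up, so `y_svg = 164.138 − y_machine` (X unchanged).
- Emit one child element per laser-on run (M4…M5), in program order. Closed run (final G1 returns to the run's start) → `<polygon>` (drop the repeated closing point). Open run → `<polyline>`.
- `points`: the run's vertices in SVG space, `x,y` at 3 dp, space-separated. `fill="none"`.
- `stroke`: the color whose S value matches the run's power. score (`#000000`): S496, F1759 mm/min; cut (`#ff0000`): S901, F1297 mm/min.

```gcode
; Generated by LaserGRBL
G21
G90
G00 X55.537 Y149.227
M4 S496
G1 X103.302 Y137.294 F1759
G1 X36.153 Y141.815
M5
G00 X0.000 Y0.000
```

<svg xmlns="http://www.w3.org/2000/svg" width="161.763mm" height="164.138mm" viewBox="0 0 161.763 164.138">
  <polyline points="55.537,14.911 103.302,26.844 36.153,22.323" fill="none" stroke="#000000"/>
</svg>

Machine Y-up, SVG Y-down with viewBox height 164.138, so y_svg = 164.138 − y_machine; X carries over. Every run uses S496, so all elements get stroke `#000000` (score).

Run 1: The run is open, so emit a `<polyline>` with points (Y-flipped): 55.537,14.911 103.302,26.844 36.153,22.323.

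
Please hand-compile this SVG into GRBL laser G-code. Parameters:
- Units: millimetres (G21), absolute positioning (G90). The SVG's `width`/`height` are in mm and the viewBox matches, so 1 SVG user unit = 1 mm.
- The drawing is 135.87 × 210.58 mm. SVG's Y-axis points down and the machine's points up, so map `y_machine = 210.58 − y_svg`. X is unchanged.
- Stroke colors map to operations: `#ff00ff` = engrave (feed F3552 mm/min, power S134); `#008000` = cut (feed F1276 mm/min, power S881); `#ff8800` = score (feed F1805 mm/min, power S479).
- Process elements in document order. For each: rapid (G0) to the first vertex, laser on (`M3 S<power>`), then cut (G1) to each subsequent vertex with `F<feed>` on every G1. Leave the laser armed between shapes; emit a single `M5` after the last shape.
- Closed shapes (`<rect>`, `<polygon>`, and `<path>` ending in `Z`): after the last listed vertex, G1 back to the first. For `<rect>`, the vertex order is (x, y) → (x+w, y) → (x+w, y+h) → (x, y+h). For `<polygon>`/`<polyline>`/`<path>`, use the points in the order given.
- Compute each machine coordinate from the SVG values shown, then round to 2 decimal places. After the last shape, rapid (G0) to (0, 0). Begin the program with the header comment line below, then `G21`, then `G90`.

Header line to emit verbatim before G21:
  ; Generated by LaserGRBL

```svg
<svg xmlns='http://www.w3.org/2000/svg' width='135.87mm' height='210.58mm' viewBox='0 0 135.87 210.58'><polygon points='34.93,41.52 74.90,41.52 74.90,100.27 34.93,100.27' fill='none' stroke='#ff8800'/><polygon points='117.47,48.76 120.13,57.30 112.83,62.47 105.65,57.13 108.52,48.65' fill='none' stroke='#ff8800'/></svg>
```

viewBox `0 0 135.87 210.58` with mm width/height → 1 unit = 1 mm. Flip: y_m = 210.58 − y_svg.

**Shape 1** — `<polygon>` rectangle, stroke `#ff8800` → score (S479, F1805). Machine vertices: (34.93,169.06) → (74.90,169.06) → (74.90,110.31) → (34.93,110.31) → (34.93,169.06). Closed: final G1 returns to the first vertex.

**Shape 2** — `<polygon>` regular polygon, stroke `#ff8800` → score (S479, F1805). Machine vertices: (117.47,161.82) → (120.13,153.28) → (112.83,148.11) → (105.65,153.45) → (108.52,161.93) → (117.47,161.82). Closed: final G1 returns to the first vertex.

; Generated by LaserGRBL
G21
G90
G0 X34.93 Y169.06
M3 S479
G1 X74.90 Y169.06 F1805
G1 X74.90 Y110.31 F1805
G1 X34.93 Y110.31 F1805
G1 X34.93 Y169.06 F1805
G0 X117.47 Y161.82
M3 S479
G1 X120.13 Y153.28 F1805
G1 X112.83 Y148.11 F1805
G1 X105.65 Y153.45 F1805
G1 X108.52 Y161.93 F1805
G1 X117.47 Y161.82 F1805
M5
G0 X0.00 Y0.00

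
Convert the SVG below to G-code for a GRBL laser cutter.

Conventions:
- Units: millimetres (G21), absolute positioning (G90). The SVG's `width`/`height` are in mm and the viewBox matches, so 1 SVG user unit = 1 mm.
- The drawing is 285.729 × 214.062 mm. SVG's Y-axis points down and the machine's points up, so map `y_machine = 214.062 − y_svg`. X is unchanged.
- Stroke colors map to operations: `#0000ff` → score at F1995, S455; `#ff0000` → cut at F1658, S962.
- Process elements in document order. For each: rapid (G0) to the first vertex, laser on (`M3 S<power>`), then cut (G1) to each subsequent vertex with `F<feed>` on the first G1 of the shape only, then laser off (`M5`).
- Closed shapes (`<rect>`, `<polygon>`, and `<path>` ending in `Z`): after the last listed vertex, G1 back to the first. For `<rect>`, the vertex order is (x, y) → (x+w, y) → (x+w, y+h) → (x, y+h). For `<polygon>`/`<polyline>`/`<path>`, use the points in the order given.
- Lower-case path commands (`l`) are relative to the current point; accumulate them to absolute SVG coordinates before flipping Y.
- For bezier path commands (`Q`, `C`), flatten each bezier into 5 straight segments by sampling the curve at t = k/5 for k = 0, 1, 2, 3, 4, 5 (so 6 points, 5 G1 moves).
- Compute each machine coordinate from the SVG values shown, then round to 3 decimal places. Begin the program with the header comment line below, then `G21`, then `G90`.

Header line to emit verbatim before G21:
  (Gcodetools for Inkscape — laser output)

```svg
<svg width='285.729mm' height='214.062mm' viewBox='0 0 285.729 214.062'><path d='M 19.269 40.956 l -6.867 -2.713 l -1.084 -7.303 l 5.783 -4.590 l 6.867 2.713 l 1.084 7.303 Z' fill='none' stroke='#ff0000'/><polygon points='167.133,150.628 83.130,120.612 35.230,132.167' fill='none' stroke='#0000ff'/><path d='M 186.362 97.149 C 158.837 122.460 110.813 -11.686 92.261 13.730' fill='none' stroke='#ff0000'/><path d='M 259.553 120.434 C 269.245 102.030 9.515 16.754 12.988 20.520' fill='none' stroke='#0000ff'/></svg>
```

Since the viewBox matches the mm dimensions, user units are millimetres directly. The only transform is the Y-flip y_m = 214.062 − y_svg.

Shape 1 is a regular polygon drawn with `<path>`. Its stroke #ff0000 means cut at S962, F1658. After flipping Y the toolpath is (19.269,173.106) → (12.402,175.819) → (11.318,183.122) → (17.101,187.712) → (23.968,184.999) → (25.052,177.696) → (19.269,173.106), returning to the start.

Shape 2 is a closed polygon drawn with `<polygon>`. Its stroke #0000ff means score at S455, F1995. After flipping Y the toolpath is (167.133,63.434) → (83.130,93.450) → (35.230,81.895) → (167.133,63.434), returning to the start.

Shape 3 is a cubic bezier drawn with `<path>`. Its stroke #ff0000 means cut at S962, F1658. After flipping Y the toolpath is (186.362,116.913) → (167.787,118.309) → (146.691,142.662) → (125.472,174.659) → (106.529,198.986) → (92.261,200.332).

Shape 4 is a cubic bezier drawn with `<path>`. Its stroke #0000ff means score at S455, F1995. After flipping Y the toolpath is (259.553,93.628) → (237.299,111.448) → (175.949,137.833) → (101.070,165.300) → (38.228,186.364) → (12.988,193.542).

(Gcodetools for Inkscape — laser output)
G21
G90
G0 X19.269 Y173.106
M3 S962
G1 X12.402 Y175.819 F1658
G1 X11.318 Y183.122
G1 X17.101 Y187.712
G1 X23.968 Y184.999
G1 X25.052 Y177.696
G1 X19.269 Y173.106
M5
G0 X167.133 Y63.434
M3 S455
G1 X83.130 Y93.450 F1995
G1 X35.230 Y81.895
G1 X167.133 Y63.434
M5
G0 X186.362 Y116.913
M3 S962
G1 X167.787 Y118.309 F1658
G1 X146.691 Y142.662
G1 X125.472 Y174.659
G1 X106.529 Y198.986
G1 X92.261 Y200.332
M5
G0 X259.553 Y93.628
M3 S455
G1 X237.299 Y111.448 F1995
G1 X175.949 Y137.833
G1 X101.070 Y165.300
G1 X38.228 Y186.364
G1 X12.988 Y193.542
M5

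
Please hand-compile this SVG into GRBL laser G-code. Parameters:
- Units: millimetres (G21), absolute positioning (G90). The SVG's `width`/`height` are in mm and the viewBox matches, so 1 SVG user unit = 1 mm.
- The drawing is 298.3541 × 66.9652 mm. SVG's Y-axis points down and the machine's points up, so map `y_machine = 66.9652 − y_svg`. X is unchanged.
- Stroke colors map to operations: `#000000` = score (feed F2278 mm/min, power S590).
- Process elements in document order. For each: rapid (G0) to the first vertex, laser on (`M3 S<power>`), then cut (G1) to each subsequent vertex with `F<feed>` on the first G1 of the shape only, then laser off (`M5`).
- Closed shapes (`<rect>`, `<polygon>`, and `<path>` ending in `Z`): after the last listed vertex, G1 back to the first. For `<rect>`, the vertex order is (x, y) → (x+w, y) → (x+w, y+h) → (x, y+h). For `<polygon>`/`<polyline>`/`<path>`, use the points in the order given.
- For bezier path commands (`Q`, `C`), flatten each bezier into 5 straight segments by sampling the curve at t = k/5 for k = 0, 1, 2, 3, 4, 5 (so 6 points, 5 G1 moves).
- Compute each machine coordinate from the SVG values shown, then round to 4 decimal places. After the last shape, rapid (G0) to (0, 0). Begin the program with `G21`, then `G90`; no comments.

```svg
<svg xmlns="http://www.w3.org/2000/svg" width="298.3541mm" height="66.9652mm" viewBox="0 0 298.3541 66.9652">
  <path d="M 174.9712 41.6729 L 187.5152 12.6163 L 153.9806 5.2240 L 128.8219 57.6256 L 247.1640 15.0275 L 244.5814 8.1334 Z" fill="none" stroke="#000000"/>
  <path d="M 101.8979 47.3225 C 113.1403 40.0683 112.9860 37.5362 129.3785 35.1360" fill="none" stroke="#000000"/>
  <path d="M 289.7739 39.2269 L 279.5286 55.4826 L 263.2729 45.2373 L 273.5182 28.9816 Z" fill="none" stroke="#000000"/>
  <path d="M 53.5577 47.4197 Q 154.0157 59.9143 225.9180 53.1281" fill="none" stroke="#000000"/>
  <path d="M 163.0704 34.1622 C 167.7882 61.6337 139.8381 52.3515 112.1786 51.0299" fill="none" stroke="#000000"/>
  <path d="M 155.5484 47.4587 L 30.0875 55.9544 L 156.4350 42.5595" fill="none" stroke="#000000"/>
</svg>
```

G21
G90
G0 X174.9712 Y25.2923
M3 S590
G1 X187.5152 Y54.3489 F2278
G1 X153.9806 Y61.7412
G1 X128.8219 Y9.3396
G1 X247.1640 Y51.9377
G1 X244.5814 Y58.8318
G1 X174.9712 Y25.2923
M5
G0 X101.8979 Y19.6427
M3 S590
G1 X107.4993 Y23.4653 F2278
G1 X111.7067 Y26.3749
G1 X115.8616 Y28.5919
G1 X121.3051 Y30.3365
G1 X129.3785 Y31.8292
M5
G0 X289.7739 Y27.7383
M3 S590
G1 X279.5286 Y11.4826 F2278
G1 X263.2729 Y21.7279
G1 X273.5182 Y37.9836
G1 X289.7739 Y27.7383
M5
G0 X53.5577 Y19.5455
M3 S590
G1 X92.5987 Y15.3189 F2278
G1 X129.3552 Y12.6347
G1 X163.8272 Y11.4931
G1 X196.0149 Y11.8939
G1 X225.9180 Y13.8371
M5
G0 X163.0704 Y32.8030
M3 S590
G1 X162.2446 Y20.3728 F2278
G1 X155.1605 Y14.6173
G1 X143.4001 Y13.3900
G1 X128.5455 Y14.5448
G1 X112.1786 Y15.9353
M5
G0 X155.5484 Y19.5065
M3 S590
G1 X30.0875 Y11.0108 F2278
G1 X156.4350 Y24.4057
M5
G0 X0.0000 Y0.0000

Since the viewBox matches the mm dimensions, user units are millimetres directly. The only transform is the Y-flip y_m = 66.9652 − y_svg.

Shape 1 is a closed polygon drawn with `<path>`. Its stroke #000000 means score at S590, F2278. After flipping Y the toolpath is (174.9712,25.2923) → (187.5152,54.3489) → (153.9806,61.7412) → (128.8219,9.3396) → (247.1640,51.9377) → (244.5814,58.8318) → (174.9712,25.2923), returning to the start.

Shape 2 is a cubic bezier drawn with `<path>`. Its stroke #000000 means score at S590, F2278. After flipping Y the toolpath is (101.8979,19.6427) → (107.4993,23.4653) → (111.7067,26.3749) → (115.8616,28.5919) → (121.3051,30.3365) → (129.3785,31.8292).

Shape 3 is a regular polygon drawn with `<path>`. Its stroke #000000 means score at S590, F2278. After flipping Y the toolpath is (289.7739,27.7383) → (279.5286,11.4826) → (263.2729,21.7279) → (273.5182,37.9836) → (289.7739,27.7383), returning to the start.

Shape 4 is a quadratic bezier drawn with `<path>`. Its stroke #000000 means score at S590, F2278. After flipping Y the toolpath is (53.5577,19.5455) → (92.5987,15.3189) → (129.3552,12.6347) → (163.8272,11.4931) → (196.0149,11.8939) → (225.9180,13.8371).

Shape 5 is a cubic bezier drawn with `<path>`. Its stroke #000000 means score at S590, F2278. After flipping Y the toolpath is (163.0704,32.8030) → (162.2446,20.3728) → (155.1605,14.6173) → (143.4001,13.3900) → (128.5455,14.5448) → (112.1786,15.9353).

Shape 6 is a open polyline drawn with `<path>`. Its stroke #000000 means score at S590, F2278. After flipping Y the toolpath is (155.5484,19.5065) → (30.0875,11.0108) → (156.4350,24.4057).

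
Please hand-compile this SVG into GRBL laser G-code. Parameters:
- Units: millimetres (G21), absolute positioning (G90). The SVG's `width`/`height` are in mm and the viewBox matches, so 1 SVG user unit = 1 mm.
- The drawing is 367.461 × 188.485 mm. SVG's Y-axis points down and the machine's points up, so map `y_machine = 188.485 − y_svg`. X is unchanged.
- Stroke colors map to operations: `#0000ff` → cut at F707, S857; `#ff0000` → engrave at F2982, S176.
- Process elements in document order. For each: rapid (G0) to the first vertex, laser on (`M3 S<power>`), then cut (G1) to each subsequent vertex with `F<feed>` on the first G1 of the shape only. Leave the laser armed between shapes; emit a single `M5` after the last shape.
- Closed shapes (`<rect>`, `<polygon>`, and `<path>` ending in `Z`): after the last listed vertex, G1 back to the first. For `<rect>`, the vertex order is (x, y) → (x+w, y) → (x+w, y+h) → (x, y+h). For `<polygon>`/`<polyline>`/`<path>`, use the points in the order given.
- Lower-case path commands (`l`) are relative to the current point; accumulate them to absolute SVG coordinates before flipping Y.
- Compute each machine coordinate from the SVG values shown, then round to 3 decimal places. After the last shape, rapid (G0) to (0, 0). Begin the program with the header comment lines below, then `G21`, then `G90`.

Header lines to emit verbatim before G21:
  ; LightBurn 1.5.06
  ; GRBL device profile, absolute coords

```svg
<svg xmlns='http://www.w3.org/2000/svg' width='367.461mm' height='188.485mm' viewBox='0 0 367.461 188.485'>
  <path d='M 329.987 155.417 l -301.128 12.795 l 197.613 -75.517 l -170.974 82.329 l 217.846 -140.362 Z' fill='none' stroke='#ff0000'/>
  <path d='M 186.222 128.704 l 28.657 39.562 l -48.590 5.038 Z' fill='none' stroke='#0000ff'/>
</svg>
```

viewBox `0 0 367.461 188.485` with mm width/height → 1 unit = 1 mm. Flip: y_m = 188.485 − y_svg.

**Shape 1** — `<path>` closed polygon, stroke `#ff0000` → engrave (S176, F2982). Machine vertices: (329.987,33.068) → (28.859,20.273) → (226.472,95.790) → (55.498,13.461) → (273.344,153.823) → (329.987,33.068). Closed: final G1 returns to the first vertex.

**Shape 2** — `<path>` regular polygon, stroke `#0000ff` → cut (S857, F707). Machine vertices: (186.222,59.781) → (214.879,20.219) → (166.289,15.181) → (186.222,59.781). Closed: final G1 returns to the first vertex.

; LightBurn 1.5.06
; GRBL device profile, absolute coords
G21
G90
G0 X329.987 Y33.068
M3 S176
G1 X28.859 Y20.273 F2982
G1 X226.472 Y95.790
G1 X55.498 Y13.461
G1 X273.344 Y153.823
G1 X329.987 Y33.068
G0 X186.222 Y59.781
M3 S857
G1 X214.879 Y20.219 F707
G1 X166.289 Y15.181
G1 X186.222 Y59.781
M5
G0 X0.000 Y0.000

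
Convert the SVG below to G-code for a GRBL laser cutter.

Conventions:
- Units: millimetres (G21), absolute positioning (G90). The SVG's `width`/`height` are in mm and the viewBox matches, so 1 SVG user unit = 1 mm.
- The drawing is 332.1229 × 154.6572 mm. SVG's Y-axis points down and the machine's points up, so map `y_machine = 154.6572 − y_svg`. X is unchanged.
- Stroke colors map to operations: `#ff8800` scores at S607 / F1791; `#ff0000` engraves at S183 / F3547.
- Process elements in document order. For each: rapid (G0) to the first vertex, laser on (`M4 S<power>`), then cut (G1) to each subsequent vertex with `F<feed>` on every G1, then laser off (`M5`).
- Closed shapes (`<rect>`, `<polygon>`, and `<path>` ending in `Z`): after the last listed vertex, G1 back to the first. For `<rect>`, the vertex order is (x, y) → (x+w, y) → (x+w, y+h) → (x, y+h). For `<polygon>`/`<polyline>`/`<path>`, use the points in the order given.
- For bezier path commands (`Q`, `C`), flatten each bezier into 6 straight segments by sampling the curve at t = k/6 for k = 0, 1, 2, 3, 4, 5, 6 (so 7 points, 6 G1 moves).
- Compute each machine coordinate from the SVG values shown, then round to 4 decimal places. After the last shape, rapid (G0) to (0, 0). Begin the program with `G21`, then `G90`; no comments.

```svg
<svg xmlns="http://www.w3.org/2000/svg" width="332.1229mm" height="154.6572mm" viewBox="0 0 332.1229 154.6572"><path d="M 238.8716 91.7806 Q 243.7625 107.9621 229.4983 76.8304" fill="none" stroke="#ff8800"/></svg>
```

1 u = 1 mm; y_m = 154.6572 − y.

[1] `<path>` quadratic bezier, #ff8800→score S607 F1791: (238.8716,62.8766) → (239.9698,58.7970) → (240.0039,57.3460) → (238.9737,58.5234) → (236.8794,62.3294) → (233.7209,68.7638) → (229.4983,77.8268)

G21
G90
G0 X238.8716 Y62.8766
M4 S607
G1 X239.9698 Y58.7970 F1791
G1 X240.0039 Y57.3460 F1791
G1 X238.9737 Y58.5234 F1791
G1 X236.8794 Y62.3294 F1791
G1 X233.7209 Y68.7638 F1791
G1 X229.4983 Y77.8268 F1791
M5
G0 X0.0000 Y0.0000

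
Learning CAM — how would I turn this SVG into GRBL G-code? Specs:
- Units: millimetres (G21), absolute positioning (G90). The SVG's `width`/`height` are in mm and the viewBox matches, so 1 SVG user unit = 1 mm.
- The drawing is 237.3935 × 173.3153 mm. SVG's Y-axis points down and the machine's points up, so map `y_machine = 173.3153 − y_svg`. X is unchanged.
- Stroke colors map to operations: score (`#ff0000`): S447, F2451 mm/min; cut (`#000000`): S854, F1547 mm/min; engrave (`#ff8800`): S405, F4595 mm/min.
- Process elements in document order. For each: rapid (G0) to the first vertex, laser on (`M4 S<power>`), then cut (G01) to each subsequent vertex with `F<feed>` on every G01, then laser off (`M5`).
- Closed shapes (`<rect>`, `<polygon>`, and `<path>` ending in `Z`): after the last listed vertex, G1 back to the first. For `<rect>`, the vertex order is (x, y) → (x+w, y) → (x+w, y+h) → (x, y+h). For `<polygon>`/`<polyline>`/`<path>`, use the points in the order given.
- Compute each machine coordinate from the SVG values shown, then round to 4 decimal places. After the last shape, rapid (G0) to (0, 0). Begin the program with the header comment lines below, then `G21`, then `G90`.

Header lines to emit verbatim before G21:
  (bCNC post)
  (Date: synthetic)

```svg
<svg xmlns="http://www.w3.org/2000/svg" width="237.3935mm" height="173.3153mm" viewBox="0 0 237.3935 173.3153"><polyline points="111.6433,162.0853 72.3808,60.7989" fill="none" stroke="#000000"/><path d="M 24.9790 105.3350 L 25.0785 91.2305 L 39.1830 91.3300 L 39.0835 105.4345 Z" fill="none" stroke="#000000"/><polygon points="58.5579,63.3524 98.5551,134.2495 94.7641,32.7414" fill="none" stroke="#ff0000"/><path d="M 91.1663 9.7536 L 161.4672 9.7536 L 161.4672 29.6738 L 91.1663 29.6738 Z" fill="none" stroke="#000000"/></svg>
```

(bCNC post)
(Date: synthetic)
G21
G90
G0 X111.6433 Y11.2300
M4 S854
G01 X72.3808 Y112.5164 F1547
M5
G0 X24.9790 Y67.9803
M4 S854
G01 X25.0785 Y82.0848 F1547
G01 X39.1830 Y81.9853 F1547
G01 X39.0835 Y67.8808 F1547
G01 X24.9790 Y67.9803 F1547
M5
G0 X58.5579 Y109.9629
M4 S447
G01 X98.5551 Y39.0658 F2451
G01 X94.7641 Y140.5739 F2451
G01 X58.5579 Y109.9629 F2451
M5
G0 X91.1663 Y163.5617
M4 S854
G01 X161.4672 Y163.5617 F1547
G01 X161.4672 Y143.6415 F1547
G01 X91.1663 Y143.6415 F1547
G01 X91.1663 Y163.5617 F1547
M5
G0 X0.0000 Y0.0000

Since the viewBox matches the mm dimensions, user units are millimetres directly. The only transform is the Y-flip y_m = 173.3153 − y_svg.

Shape 1 is a line segment drawn with `<polyline>`. Its stroke #000000 means cut at S854, F1547. After flipping Y the toolpath is (111.6433,11.2300) → (72.3808,112.5164).

Shape 2 is a regular polygon drawn with `<path>`. Its stroke #000000 means cut at S854, F1547. After flipping Y the toolpath is (24.9790,67.9803) → (25.0785,82.0848) → (39.1830,81.9853) → (39.0835,67.8808) → (24.9790,67.9803), returning to the start.

Shape 3 is a closed polygon drawn with `<polygon>`. Its stroke #ff0000 means score at S447, F2451. After flipping Y the toolpath is (58.5579,109.9629) → (98.5551,39.0658) → (94.7641,140.5739) → (58.5579,109.9629), returning to the start.

Shape 4 is a rectangle drawn with `<path>`. Its stroke #000000 means cut at S854, F1547. After flipping Y the toolpath is (91.1663,163.5617) → (161.4672,163.5617) → (161.4672,143.6415) → (91.1663,143.6415) → (91.1663,163.5617), returning to the start.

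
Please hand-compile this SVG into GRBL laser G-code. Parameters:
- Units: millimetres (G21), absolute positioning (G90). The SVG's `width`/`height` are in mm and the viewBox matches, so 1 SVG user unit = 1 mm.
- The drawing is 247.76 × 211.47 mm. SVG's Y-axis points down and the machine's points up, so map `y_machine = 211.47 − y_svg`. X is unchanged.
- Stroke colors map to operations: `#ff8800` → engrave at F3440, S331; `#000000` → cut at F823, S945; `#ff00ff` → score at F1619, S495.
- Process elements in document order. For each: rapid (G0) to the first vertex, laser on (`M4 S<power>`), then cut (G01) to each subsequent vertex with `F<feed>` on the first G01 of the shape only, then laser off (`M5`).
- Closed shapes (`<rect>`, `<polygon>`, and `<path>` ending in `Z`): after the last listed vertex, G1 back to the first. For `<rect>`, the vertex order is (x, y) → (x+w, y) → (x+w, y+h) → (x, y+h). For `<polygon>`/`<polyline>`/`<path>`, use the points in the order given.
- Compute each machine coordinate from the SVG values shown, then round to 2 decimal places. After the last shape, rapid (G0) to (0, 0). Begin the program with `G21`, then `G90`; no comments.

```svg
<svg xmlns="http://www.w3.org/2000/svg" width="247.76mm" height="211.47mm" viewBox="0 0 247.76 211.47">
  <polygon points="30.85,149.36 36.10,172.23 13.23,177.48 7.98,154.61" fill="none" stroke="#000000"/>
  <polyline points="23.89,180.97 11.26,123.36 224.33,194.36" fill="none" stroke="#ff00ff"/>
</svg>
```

G21
G90
G0 X30.85 Y62.11
M4 S945
G01 X36.10 Y39.24 F823
G01 X13.23 Y33.99
G01 X7.98 Y56.86
G01 X30.85 Y62.11
M5
G0 X23.89 Y30.50
M4 S495
G01 X11.26 Y88.11 F1619
G01 X224.33 Y17.11
M5
G0 X0.00 Y0.00

Since the viewBox matches the mm dimensions, user units are millimetres directly. The only transform is the Y-flip y_m = 211.47 − y_svg.

Shape 1 is a regular polygon drawn with `<polygon>`. Its stroke #000000 means cut at S945, F823. After flipping Y the toolpath is (30.85,62.11) → (36.10,39.24) → (13.23,33.99) → (7.98,56.86) → (30.85,62.11), returning to the start.

Shape 2 is a open polyline drawn with `<polyline>`. Its stroke #ff00ff means score at S495, F1619. After flipping Y the toolpath is (23.89,30.50) → (11.26,88.11) → (224.33,17.11).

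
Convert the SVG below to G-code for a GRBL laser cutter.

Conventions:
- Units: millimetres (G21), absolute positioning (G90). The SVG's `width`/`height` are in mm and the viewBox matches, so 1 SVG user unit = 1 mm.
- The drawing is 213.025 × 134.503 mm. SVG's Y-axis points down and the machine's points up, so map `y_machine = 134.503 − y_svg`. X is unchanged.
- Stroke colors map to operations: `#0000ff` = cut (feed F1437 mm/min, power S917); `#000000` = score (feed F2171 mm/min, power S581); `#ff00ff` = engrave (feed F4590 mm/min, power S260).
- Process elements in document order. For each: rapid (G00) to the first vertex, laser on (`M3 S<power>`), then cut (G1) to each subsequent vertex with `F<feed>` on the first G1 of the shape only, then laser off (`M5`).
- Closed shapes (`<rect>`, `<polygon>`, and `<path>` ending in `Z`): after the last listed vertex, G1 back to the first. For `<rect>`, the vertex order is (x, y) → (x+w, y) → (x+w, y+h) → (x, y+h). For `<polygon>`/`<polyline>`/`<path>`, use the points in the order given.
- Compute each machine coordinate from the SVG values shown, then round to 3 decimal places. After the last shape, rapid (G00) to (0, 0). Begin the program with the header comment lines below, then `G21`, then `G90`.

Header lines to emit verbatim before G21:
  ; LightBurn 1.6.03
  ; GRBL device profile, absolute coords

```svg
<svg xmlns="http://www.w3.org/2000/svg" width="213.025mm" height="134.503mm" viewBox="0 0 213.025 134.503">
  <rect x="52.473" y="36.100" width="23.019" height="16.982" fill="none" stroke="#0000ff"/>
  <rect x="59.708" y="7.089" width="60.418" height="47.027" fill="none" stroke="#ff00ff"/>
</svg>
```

1 u = 1 mm; y_m = 134.503 − y.

[1] `<rect>` rectangle, #0000ff→cut S917 F1437: (52.473,98.403) → (75.492,98.403) → (75.492,81.421) → (52.473,81.421) → (52.473,98.403) (closed)

[2] `<rect>` rectangle, #ff00ff→engrave S260 F4590: (59.708,127.414) → (120.126,127.414) → (120.126,80.387) → (59.708,80.387) → (59.708,127.414) (closed)

; LightBurn 1.6.03
; GRBL device profile, absolute coords
G21
G90
G00 X52.473 Y98.403
M3 S917
G1 X75.492 Y98.403 F1437
G1 X75.492 Y81.421
G1 X52.473 Y81.421
G1 X52.473 Y98.403
M5
G00 X59.708 Y127.414
M3 S260
G1 X120.126 Y127.414 F4590
G1 X120.126 Y80.387
G1 X59.708 Y80.387
G1 X59.708 Y127.414
M5
G00 X0.000 Y0.000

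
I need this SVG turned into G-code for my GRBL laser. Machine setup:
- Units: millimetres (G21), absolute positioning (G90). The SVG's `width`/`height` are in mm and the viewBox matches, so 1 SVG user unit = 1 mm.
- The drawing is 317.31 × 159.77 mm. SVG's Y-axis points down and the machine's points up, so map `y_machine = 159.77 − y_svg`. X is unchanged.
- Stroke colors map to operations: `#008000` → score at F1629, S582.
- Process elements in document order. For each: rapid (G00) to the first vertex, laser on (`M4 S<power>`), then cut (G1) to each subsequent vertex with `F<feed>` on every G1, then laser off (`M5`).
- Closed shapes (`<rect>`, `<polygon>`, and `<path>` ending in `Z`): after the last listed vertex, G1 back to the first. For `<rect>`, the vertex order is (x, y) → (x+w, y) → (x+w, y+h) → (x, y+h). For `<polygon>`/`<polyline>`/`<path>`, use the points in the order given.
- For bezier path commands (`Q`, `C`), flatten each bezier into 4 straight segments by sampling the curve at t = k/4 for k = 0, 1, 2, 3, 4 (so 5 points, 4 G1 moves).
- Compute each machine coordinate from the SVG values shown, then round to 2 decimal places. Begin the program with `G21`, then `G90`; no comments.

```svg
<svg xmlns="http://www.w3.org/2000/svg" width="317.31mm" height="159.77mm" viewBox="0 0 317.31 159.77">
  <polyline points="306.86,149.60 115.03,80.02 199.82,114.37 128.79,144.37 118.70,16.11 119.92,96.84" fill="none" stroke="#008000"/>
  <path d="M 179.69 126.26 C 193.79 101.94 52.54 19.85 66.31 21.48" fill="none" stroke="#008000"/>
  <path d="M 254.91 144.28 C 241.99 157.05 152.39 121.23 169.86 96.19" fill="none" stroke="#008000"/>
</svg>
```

1 u = 1 mm; y_m = 159.77 − y.

[1] `<polyline>` open polyline, #008000→score S582 F1629: (306.86,10.17) → (115.03,79.75) → (199.82,45.40) → (128.79,15.40) → (118.70,143.66) → (119.92,62.93)

[2] `<path>` cubic bezier, #008000→score S582 F1629: (179.69,33.51) → (165.99,60.37) → (123.12,95.63) → (80.20,126.03) → (66.31,138.29)

[3] `<path>` cubic bezier, #008000→score S582 F1629: (254.91,15.49) → (233.71,14.10) → (200.99,25.36) → (173.96,43.71) → (169.86,63.58)

G21
G90
G00 X306.86 Y10.17
M4 S582
G1 X115.03 Y79.75 F1629
G1 X199.82 Y45.40 F1629
G1 X128.79 Y15.40 F1629
G1 X118.70 Y143.66 F1629
G1 X119.92 Y62.93 F1629
M5
G00 X179.69 Y33.51
M4 S582
G1 X165.99 Y60.37 F1629
G1 X123.12 Y95.63 F1629
G1 X80.20 Y126.03 F1629
G1 X66.31 Y138.29 F1629
M5
G00 X254.91 Y15.49
M4 S582
G1 X233.71 Y14.10 F1629
G1 X200.99 Y25.36 F1629
G1 X173.96 Y43.71 F1629
G1 X169.86 Y63.58 F1629
M5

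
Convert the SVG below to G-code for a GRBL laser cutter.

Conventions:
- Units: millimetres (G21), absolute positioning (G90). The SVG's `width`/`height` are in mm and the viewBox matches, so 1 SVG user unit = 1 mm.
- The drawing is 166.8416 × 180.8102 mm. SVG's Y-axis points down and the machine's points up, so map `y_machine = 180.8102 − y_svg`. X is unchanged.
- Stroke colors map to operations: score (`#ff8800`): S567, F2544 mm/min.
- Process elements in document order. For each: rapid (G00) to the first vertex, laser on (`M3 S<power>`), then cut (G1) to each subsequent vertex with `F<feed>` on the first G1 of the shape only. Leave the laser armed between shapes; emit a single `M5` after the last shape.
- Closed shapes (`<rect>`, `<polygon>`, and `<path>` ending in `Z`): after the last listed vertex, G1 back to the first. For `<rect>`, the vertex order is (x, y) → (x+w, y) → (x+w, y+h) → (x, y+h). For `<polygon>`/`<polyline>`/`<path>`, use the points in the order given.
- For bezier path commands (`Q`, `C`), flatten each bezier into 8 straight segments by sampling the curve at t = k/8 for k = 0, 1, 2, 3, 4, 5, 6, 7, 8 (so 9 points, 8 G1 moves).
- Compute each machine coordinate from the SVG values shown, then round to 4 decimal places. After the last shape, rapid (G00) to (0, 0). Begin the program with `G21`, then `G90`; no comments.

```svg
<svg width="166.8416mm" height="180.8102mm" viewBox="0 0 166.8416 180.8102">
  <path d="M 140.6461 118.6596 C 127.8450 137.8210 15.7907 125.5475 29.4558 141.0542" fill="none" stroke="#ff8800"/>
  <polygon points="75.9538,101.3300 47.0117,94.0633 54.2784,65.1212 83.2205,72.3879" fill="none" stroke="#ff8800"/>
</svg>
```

G21
G90
G00 X140.6461 Y62.1506
M3 S567
G1 X131.6326 Y56.3229 F2544
G1 X115.9505 Y52.7484
G1 X96.2362 Y50.7330
G1 X75.1261 Y49.5828
G1 X55.2566 Y48.6039
G1 X39.2642 Y47.1025
G1 X29.7851 Y44.3845
G1 X29.4558 Y39.7560
G00 X75.9538 Y79.4802
M3 S567
G1 X47.0117 Y86.7469 F2544
G1 X54.2784 Y115.6890
G1 X83.2205 Y108.4223
G1 X75.9538 Y79.4802
M5
G00 X0.0000 Y0.0000

viewBox `0 0 166.8416 180.8102` with mm width/height → 1 unit = 1 mm. Flip: y_m = 180.8102 − y_svg.

**Shape 1** — `<path>` cubic bezier, stroke `#ff8800` → score (S567, F2544). Control points (SVG): P0=(140.6461,118.6596), P1=(127.8450,137.8210), P2=(15.7907,125.5475), P3=(29.4558,141.0542); sampled at t=k/8. Machine vertices: (140.6461,62.1506) → (131.6326,56.3229) → (115.9505,52.7484) → (96.2362,50.7330) → (75.1261,49.5828) → (55.2566,48.6039) → (39.2642,47.1025) → (29.7851,44.3845) → (29.4558,39.7560). Open path.

**Shape 2** — `<polygon>` regular polygon, stroke `#ff8800` → score (S567, F2544). Machine vertices: (75.9538,79.4802) → (47.0117,86.7469) → (54.2784,115.6890) → (83.2205,108.4223) → (75.9538,79.4802). Closed: final G1 returns to the first vertex.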